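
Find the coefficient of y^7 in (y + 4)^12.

The general term is C(12,j)·(y)^j·(4)^(12-j); the y^7 term has j = 7.
C(12,7) = 792.
Coefficient = C(12,7) · 4^5 = 792 · 1024 = 811008.

811008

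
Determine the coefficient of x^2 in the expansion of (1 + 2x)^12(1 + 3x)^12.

Coefficient of x^2 = Σ_{j} C(12,j)·2^j·C(12,2-j)·3^(2-j) for j from 0 to 2.
= 594 + 864 + 264 = 1722.

1722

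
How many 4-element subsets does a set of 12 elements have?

C(12,4) = (12·11·10·9) / 4! = 11880 / 24 = 495.

495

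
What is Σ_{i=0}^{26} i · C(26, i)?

872415232

Since i·C(26,i) = 26·C(25,i−1), the sum is 26·2^25 = 26·33554432 = 872415232.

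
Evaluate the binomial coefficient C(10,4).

C(10,4) = (10·9·8·7) / 4! = 5040 / 24 = 210.

210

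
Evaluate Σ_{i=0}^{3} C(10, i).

1 + 10 + 45 + 120 = 176.

176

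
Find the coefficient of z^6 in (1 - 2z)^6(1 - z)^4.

Coefficient of z^6 = Σ_{j} C(6,j)·(-2)^j·C(4,6-j)·(-1)^(6-j) for j from 2 to 6.
= 60 + 640 + 1440 + 768 + 64 = 2972.

2972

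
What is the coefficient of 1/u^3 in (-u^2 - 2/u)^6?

192

General term: C(6,j)·(-u^2)^j·(-2/u)^(6-j), with u-exponent 2j − 1(6−j) = 3j − 6.
Set 3j − 6 = -3: j = 1.
C(6,1) = 6; (-1)^1 = -1; (-2)^5 = -32.
Coefficient = 6 · (-1) · (-32) = 192.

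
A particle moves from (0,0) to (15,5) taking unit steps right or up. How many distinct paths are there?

Each path is a sequence of 20 steps with 15 rights: C(20,15) = 15504.

15504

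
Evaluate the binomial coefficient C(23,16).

245157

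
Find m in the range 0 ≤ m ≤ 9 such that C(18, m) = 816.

3

C(18,m) increases on 0 ≤ m ≤ 9. C(18,2) = 153 and C(18,3) = 816, so m = 3.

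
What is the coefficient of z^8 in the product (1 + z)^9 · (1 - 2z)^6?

873

Coefficient of z^8 = Σ_{j} C(9,j)·1^j·C(6,8-j)·(-2)^(8-j) for j from 2 to 8.
= 2304 + (-16128) + 30240 + (-20160) + 5040 + (-432) + 9 = 873.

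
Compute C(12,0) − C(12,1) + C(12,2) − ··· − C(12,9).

-55

The partial alternating sum Σ_{k=0}^{9} (−1)^k C(12,k) = (−1)^9 C(11,9) = -55.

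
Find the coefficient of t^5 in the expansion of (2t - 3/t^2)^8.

General term: C(8,j)·(2t)^j·(-3/t^2)^(8-j), with t-exponent 1j − 2(8−j) = 3j − 16.
Set 3j − 16 = 5: j = 7.
C(8,7) = 8; 2^7 = 128; (-3)^1 = -3.
Coefficient = 8 · 128 · (-3) = -3072.

-3072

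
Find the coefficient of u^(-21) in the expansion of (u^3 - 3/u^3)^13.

16888014

General term: C(13,j)·(u^3)^j·(-3/u^3)^(13-j), with u-exponent 3j − 3(13−j) = 6j − 39.
Set 6j − 39 = -21: j = 3.
C(13,3) = 286; 1^3 = 1; (-3)^10 = 59049.
Coefficient = 286 · 1 · 59049 = 16888014.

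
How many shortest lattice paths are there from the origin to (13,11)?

Each path is a sequence of 24 steps with 13 rights: C(24,13) = 2496144.

2496144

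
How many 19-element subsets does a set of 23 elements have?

8855

C(23,19) = C(23,4) by symmetry.
C(23,4) = (23·22·21·20) / 4! = 212520 / 24 = 8855.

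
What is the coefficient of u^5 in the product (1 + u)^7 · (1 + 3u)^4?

Coefficient of u^5 = Σ_{j} C(7,j)·1^j·C(4,5-j)·3^(5-j) for j from 1 to 5.
= 567 + 2268 + 1890 + 420 + 21 = 5166.

5166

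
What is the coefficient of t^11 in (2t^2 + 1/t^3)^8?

1024

General term: C(8,j)·(2t^2)^j·(1/t^3)^(8-j), with t-exponent 2j − 3(8−j) = 5j − 24.
Set 5j − 24 = 11: j = 7.
C(8,7) = 8; 2^7 = 128; 1^1 = 1.
Coefficient = 8 · 128 · 1 = 1024.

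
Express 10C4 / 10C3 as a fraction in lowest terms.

7/4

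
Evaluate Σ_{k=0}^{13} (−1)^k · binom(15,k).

The partial alternating sum Σ_{k=0}^{13} (−1)^k C(15,k) = (−1)^13 C(14,13) = -14.

-14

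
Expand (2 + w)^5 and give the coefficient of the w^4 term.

10

The general term is C(5,j)·(2)^j·(w)^(5-j); the w^4 term has j = 1.
C(5,1) = 5.
Coefficient = C(5,1) · 2^1 = 5 · 2 = 10.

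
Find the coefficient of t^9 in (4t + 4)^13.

47982837760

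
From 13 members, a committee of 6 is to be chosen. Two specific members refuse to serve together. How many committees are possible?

1386

All 6-subsets: C(13,6) = 1716. Those containing both fixed elements: C(11,4) = 330.
1716 − 330 = 1386.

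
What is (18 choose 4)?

3060

C(18,4) = (18·17·16·15) / 4! = 73440 / 24 = 3060.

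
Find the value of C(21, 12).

C(21,12) = C(21,9) by symmetry.
C(21,9) = (21·20·19·18·17·16·15·14·13) / 9! = 106661318400 / 362880 = 293930.

293930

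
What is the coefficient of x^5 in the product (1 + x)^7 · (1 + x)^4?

462

Coefficient of x^5 = Σ_{j} C(7,j)·C(4,5-j) for j from 1 to 5.
= 7 + 84 + 210 + 140 + 21 = 462.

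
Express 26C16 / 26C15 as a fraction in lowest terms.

11/16

C(n,k+1)/C(n,k) = (n−k)/(k+1) = (26−15)/(15+1) = 11/16.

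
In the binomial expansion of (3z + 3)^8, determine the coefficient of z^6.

The general term is C(8,j)·(3z)^j·(3)^(8-j); the z^6 term has j = 6.
C(8,6) = 28.
Coefficient = C(8,6) · 3^6 · 3^2 = 28 · 729 · 9 = 183708.

183708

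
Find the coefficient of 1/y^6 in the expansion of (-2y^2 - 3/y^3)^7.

-22680

General term: C(7,j)·(-2y^2)^j·(-3/y^3)^(7-j), with y-exponent 2j − 3(7−j) = 5j − 21.
Set 5j − 21 = -6: j = 3.
C(7,3) = 35; (-2)^3 = -8; (-3)^4 = 81.
Coefficient = 35 · (-8) · 81 = -22680.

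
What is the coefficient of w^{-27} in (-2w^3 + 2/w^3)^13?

638976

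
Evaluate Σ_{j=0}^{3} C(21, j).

1 + 21 + 210 + 1330 = 1562.

1562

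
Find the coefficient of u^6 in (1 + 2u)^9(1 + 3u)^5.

491430

Coefficient of u^6 = Σ_{j} C(9,j)·2^j·C(5,6-j)·3^(6-j) for j from 1 to 6.
= 4374 + 58320 + 181440 + 181440 + 60480 + 5376 = 491430.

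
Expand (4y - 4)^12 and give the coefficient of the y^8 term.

8304721920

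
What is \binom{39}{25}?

15084504396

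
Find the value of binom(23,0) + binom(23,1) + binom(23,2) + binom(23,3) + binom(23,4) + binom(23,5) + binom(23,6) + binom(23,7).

1 + 23 + 253 + 1771 + 8855 + 33649 + 100947 + 245157 = 390656.

390656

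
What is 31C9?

C(31,9) = (31·30·29·28·27·26·25·24·23) / 9! = 7315688016000 / 362880 = 20160075.

20160075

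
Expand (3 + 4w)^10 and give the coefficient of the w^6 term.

69672960

The general term is C(10,j)·(3)^j·(4w)^(10-j); the w^6 term has j = 4.
C(10,4) = 210.
Coefficient = C(10,4) · 3^4 · 4^6 = 210 · 81 · 4096 = 69672960.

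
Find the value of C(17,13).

C(17,13) = C(17,4) by symmetry.
C(17,4) = (17·16·15·14) / 4! = 57120 / 24 = 2380.

2380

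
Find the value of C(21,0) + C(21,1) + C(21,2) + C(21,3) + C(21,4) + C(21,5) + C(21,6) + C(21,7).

198440

1 + 21 + 210 + 1330 + 5985 + 20349 + 54264 + 116280 = 198440.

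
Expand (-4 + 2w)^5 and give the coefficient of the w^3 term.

1280

The general term is C(5,j)·(-4)^j·(2w)^(5-j); the w^3 term has j = 2.
C(5,2) = 10.
Coefficient = C(5,2) · (-4)^2 · 2^3 = 10 · 16 · 8 = 1280.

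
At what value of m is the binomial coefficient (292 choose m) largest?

146

C(292,m) is maximized at m = 292/2 = 146.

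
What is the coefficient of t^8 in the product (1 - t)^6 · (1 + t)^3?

-3

Coefficient of t^8 = Σ_{j} C(6,j)·(-1)^j·C(3,8-j)·1^(8-j) for j from 5 to 6.
= (-6) + 3 = -3.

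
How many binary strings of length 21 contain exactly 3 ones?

Choose the 3 positions: C(21,3) = 1330.

1330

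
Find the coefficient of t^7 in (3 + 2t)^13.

160123392

The general term is C(13,j)·(3)^j·(2t)^(13-j); the t^7 term has j = 6.
C(13,6) = 1716.
Coefficient = C(13,6) · 3^6 · 2^7 = 1716 · 729 · 128 = 160123392.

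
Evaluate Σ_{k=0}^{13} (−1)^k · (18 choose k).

The partial alternating sum Σ_{k=0}^{13} (−1)^k C(18,k) = (−1)^13 C(17,13) = -2380.

-2380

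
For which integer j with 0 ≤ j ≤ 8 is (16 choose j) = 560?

3

C(16,j) increases on 0 ≤ j ≤ 8. C(16,2) = 120 and C(16,3) = 560, so j = 3.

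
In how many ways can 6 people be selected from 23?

This is C(23,6) = 100947.

100947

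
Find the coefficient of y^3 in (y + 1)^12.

The general term is C(12,j)·(y)^j·(1)^(12-j); the y^3 term has j = 3.
C(12,3) = 220.
Coefficient = C(12,3) = 220.

220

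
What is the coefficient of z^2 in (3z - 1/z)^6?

General term: C(6,j)·(3z)^j·(-1/z)^(6-j), with z-exponent 1j − 1(6−j) = 2j − 6.
Set 2j − 6 = 2: j = 4.
C(6,4) = 15; 3^4 = 81; (-1)^2 = 1.
Coefficient = 15 · 81 · 1 = 1215.

1215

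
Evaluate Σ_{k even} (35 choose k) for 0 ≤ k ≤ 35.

17179869184

Even-k terms of row 35 sum to 2^34 = 17179869184.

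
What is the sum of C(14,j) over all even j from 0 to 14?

Half of (1+1)^14 + (1−1)^14 gives the even-index sum: 2^13 = 8192.

8192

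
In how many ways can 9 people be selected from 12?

This is C(12,9) = 220.

220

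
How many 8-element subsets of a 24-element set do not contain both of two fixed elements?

660858

All 8-subsets: C(24,8) = 735471. Those containing both fixed elements: C(22,6) = 74613.
735471 − 74613 = 660858.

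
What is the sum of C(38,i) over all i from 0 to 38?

274877906944

The entries of row 38 sum to 2^38 = 274877906944.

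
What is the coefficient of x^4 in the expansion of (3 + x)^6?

The general term is C(6,j)·(3)^j·(x)^(6-j); the x^4 term has j = 2.
C(6,2) = 15.
Coefficient = C(6,2) · 3^2 = 15 · 9 = 135.

135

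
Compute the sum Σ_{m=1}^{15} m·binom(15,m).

Differentiating (1+x)^15 and setting x=1: Σ m·C(15,m) = 15·2^14 = 245760.

245760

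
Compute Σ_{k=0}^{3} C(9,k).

130

1 + 9 + 36 + 84 = 130.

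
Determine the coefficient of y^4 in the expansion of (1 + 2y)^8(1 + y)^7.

Coefficient of y^4 = Σ_{j} C(8,j)·2^j·C(7,4-j)·1^(4-j) for j from 0 to 4.
= 35 + 560 + 2352 + 3136 + 1120 = 7203.

7203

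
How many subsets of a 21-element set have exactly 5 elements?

Choose the 5 positions: C(21,5) = 20349.

20349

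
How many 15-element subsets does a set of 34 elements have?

1855967520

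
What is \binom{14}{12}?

C(14,12) = C(14,2) by symmetry.
C(14,2) = (14·13) / 2! = 182 / 2 = 91.

91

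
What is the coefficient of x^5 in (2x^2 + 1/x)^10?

8064

General term: C(10,j)·(2x^2)^j·(1/x)^(10-j), with x-exponent 2j − 1(10−j) = 3j − 10.
Set 3j − 10 = 5: j = 5.
C(10,5) = 252; 2^5 = 32; 1^5 = 1.
Coefficient = 252 · 32 · 1 = 8064.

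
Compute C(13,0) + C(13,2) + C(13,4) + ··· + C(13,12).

Half of (1+1)^13 + (1−1)^13 gives the even-index sum: 2^12 = 4096.

4096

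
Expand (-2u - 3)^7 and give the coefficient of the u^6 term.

The general term is C(7,j)·(-2u)^j·(-3)^(7-j); the u^6 term has j = 6.
C(7,6) = 7.
Coefficient = C(7,6) · (-2)^6 · (-3)^1 = 7 · 64 · (-3) = -1344.

-1344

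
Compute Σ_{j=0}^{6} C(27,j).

1 + 27 + 351 + 2925 + 17550 + 80730 + 296010 = 397594.

397594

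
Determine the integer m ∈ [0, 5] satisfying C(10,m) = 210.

4

C(10,m) increases on 0 ≤ m ≤ 5. C(10,3) = 120 and C(10,4) = 210, so m = 4.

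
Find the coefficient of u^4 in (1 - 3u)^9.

The general term is C(9,j)·(1)^j·(-3u)^(9-j); the u^4 term has j = 5.
C(9,5) = 126.
Coefficient = C(9,5) · (-3)^4 = 126 · 81 = 10206.

10206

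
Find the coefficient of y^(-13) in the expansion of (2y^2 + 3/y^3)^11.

11547360

General term: C(11,j)·(2y^2)^j·(3/y^3)^(11-j), with y-exponent 2j − 3(11−j) = 5j − 33.
Set 5j − 33 = -13: j = 4.
C(11,4) = 330; 2^4 = 16; 3^7 = 2187.
Coefficient = 330 · 16 · 2187 = 11547360.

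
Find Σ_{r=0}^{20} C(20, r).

Setting x = 1 in (1+x)^20 gives Σ C(20,r) = 2^20 = 1048576.

1048576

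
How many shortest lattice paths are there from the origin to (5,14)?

11628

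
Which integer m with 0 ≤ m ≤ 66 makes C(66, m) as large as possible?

33

C(66,m) is maximized at m = 66/2 = 33.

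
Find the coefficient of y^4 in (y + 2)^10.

13440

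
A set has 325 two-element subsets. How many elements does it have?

n(n−1)/2 = 325 ⇒ n(n−1) = 650. Since 26·25 = 650, n = 26.

26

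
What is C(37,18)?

C(37,18) = (37·36·35·34·33·32·31·30·29·28·27·26·25·24·23·22·21·20) / 18! = 113146793787569865523200000 / 6402373705728000 = 17672631900.

17672631900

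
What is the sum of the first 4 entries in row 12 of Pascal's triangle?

299

1 + 12 + 66 + 220 = 299.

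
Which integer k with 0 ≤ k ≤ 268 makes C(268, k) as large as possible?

C(268,k) is maximized at k = 268/2 = 134.

134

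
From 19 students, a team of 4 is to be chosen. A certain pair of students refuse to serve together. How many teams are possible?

3740

All 4-subsets: C(19,4) = 3876. Those containing both fixed elements: C(17,2) = 136.
3876 − 136 = 3740.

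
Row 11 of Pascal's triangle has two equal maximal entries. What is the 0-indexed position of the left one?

For odd n = 11, C(11,k) peaks at k = (n−1)/2 and (n+1)/2; the lower is 5.

5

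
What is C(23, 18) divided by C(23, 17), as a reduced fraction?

C(n,k+1)/C(n,k) = (n−k)/(k+1) = (23−17)/(17+1) = 6/18 = 1/3.

1/3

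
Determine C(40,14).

C(40,14) = (40·39·38·37·36·35·34·33·32·31·30·29·28·27) / 14! = 2023140487449489408000 / 87178291200 = 23206929840.

23206929840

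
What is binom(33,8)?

C(33,8) = (33·32·31·30·29·28·27·26) / 8! = 559809169920 / 40320 = 13884156.

13884156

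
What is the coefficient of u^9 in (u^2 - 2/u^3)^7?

-14

General term: C(7,j)·(u^2)^j·(-2/u^3)^(7-j), with u-exponent 2j − 3(7−j) = 5j − 21.
Set 5j − 21 = 9: j = 6.
C(7,6) = 7; 1^6 = 1; (-2)^1 = -2.
Coefficient = 7 · 1 · (-2) = -14.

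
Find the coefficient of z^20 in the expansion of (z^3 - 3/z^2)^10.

405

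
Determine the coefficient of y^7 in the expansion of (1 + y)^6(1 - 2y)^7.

Coefficient of y^7 = Σ_{j} C(6,j)·1^j·C(7,7-j)·(-2)^(7-j) for j from 0 to 6.
= (-128) + 2688 + (-10080) + 11200 + (-4200) + 504 + (-14) = -30.

-30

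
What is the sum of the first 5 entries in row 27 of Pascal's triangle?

20854

1 + 27 + 351 + 2925 + 17550 = 20854.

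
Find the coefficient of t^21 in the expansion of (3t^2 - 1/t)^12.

-2125764

General term: C(12,j)·(3t^2)^j·(-1/t)^(12-j), with t-exponent 2j − 1(12−j) = 3j − 12.
Set 3j − 12 = 21: j = 11.
C(12,11) = 12; 3^11 = 177147; (-1)^1 = -1.
Coefficient = 12 · 177147 · (-1) = -2125764.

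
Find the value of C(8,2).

C(8,2) = (8·7) / 2! = 56 / 2 = 28.

28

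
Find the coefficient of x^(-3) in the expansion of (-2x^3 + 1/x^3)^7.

-280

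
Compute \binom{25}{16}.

2042975

C(25,16) = C(25,9) by symmetry.
C(25,9) = (25·24·23·22·21·20·19·18·17) / 9! = 741354768000 / 362880 = 2042975.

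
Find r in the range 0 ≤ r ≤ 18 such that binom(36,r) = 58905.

4

C(36,r) increases on 0 ≤ r ≤ 18. C(36,3) = 7140 and C(36,4) = 58905, so r = 4.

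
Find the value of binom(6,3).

C(6,3) = (6·5·4) / 3! = 120 / 6 = 20.

20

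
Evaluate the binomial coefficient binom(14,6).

C(14,6) = (14·13·12·11·10·9) / 6! = 2162160 / 720 = 3003.

3003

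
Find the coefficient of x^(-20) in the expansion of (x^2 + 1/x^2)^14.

General term: C(14,j)·(x^2)^j·(1/x^2)^(14-j), with x-exponent 2j − 2(14−j) = 4j − 28.
Set 4j − 28 = -20: j = 2.
C(14,2) = 91; 1^2 = 1; 1^12 = 1.
Coefficient = 91 · 1 · 1 = 91.

91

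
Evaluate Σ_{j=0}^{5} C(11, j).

1 + 11 + 55 + 165 + 330 + 462 = 1024.

1024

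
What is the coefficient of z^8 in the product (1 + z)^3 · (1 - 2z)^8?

Coefficient of z^8 = Σ_{j} C(3,j)·1^j·C(8,8-j)·(-2)^(8-j) for j from 0 to 3.
= 256 + (-3072) + 5376 + (-1792) = 768.

768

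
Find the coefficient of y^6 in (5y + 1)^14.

46921875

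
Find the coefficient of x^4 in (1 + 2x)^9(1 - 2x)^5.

-304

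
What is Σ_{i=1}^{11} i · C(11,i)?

Since i·C(11,i) = 11·C(10,i−1), the sum is 11·2^10 = 11·1024 = 11264.

11264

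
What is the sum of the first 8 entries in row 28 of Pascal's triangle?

1 + 28 + 378 + 3276 + 20475 + 98280 + 376740 + 1184040 = 1683218.

1683218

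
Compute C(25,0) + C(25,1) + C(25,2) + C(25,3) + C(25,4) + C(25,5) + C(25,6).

245506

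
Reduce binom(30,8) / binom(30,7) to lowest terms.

C(n,k+1)/C(n,k) = (n−k)/(k+1) = (30−7)/(7+1) = 23/8.

23/8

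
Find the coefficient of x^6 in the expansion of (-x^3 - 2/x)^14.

1025024

General term: C(14,j)·(-x^3)^j·(-2/x)^(14-j), with x-exponent 3j − 1(14−j) = 4j − 14.
Set 4j − 14 = 6: j = 5.
C(14,5) = 2002; (-1)^5 = -1; (-2)^9 = -512.
Coefficient = 2002 · (-1) · (-512) = 1025024.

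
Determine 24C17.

346104

C(24,17) = C(24,7) by symmetry.
C(24,7) = (24·23·22·21·20·19·18) / 7! = 1744364160 / 5040 = 346104.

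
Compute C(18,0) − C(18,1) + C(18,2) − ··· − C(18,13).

The partial alternating sum Σ_{k=0}^{13} (−1)^k C(18,k) = (−1)^13 C(17,13) = -2380.

-2380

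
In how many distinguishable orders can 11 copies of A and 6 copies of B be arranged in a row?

Choose positions for the A's: C(17,11) = 12376.

12376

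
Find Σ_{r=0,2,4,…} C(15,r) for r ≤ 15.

Half of (1+1)^15 + (1−1)^15 gives the even-index sum: 2^14 = 16384.

16384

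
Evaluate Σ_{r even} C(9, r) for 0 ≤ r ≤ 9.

Half of (1+1)^9 + (1−1)^9 gives the even-index sum: 2^8 = 256.

256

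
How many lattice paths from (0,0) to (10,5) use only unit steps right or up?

Each path is a sequence of 15 steps with 10 rights: C(15,10) = 3003.

3003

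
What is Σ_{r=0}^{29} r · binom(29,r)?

7784628224

Differentiating (1+x)^29 and setting x=1: Σ r·C(29,r) = 29·2^28 = 7784628224.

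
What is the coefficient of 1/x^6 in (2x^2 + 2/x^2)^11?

675840

General term: C(11,j)·(2x^2)^j·(2/x^2)^(11-j), with x-exponent 2j − 2(11−j) = 4j − 22.
Set 4j − 22 = -6: j = 4.
C(11,4) = 330; 2^4 = 16; 2^7 = 128.
Coefficient = 330 · 16 · 128 = 675840.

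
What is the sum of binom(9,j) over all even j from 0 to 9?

256

Half of (1+1)^9 + (1−1)^9 gives the even-index sum: 2^8 = 256.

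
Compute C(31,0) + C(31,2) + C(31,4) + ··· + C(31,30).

Even-j terms of row 31 sum to 2^30 = 1073741824.

1073741824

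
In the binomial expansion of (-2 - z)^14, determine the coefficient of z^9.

64064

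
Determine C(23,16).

245157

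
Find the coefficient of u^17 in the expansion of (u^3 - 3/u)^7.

General term: C(7,j)·(u^3)^j·(-3/u)^(7-j), with u-exponent 3j − 1(7−j) = 4j − 7.
Set 4j − 7 = 17: j = 6.
C(7,6) = 7; 1^6 = 1; (-3)^1 = -3.
Coefficient = 7 · 1 · (-3) = -21.

-21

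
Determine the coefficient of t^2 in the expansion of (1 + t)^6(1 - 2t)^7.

Coefficient of t^2 = Σ_{j} C(6,j)·1^j·C(7,2-j)·(-2)^(2-j) for j from 0 to 2.
= 84 + (-84) + 15 = 15.

15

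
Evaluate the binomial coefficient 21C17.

5985

C(21,17) = C(21,4) by symmetry.
C(21,4) = (21·20·19·18) / 4! = 143640 / 24 = 5985.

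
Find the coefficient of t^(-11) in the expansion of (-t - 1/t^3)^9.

General term: C(9,j)·(-t)^j·(-1/t^3)^(9-j), with t-exponent 1j − 3(9−j) = 4j − 27.
Set 4j − 27 = -11: j = 4.
C(9,4) = 126; (-1)^4 = 1; (-1)^5 = -1.
Coefficient = 126 · 1 · (-1) = -126.

-126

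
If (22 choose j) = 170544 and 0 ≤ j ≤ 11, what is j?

7

C(22,j) increases on 0 ≤ j ≤ 11. C(22,6) = 74613 and C(22,7) = 170544, so j = 7.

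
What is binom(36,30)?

C(36,30) = C(36,6) by symmetry.
C(36,6) = (36·35·34·33·32·31) / 6! = 1402410240 / 720 = 1947792.

1947792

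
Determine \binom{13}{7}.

C(13,7) = C(13,6) by symmetry.
C(13,6) = (13·12·11·10·9·8) / 6! = 1235520 / 720 = 1716.

1716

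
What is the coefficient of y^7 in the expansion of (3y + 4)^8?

The general term is C(8,j)·(3y)^j·(4)^(8-j); the y^7 term has j = 7.
C(8,7) = 8.
Coefficient = C(8,7) · 3^7 · 4^1 = 8 · 2187 · 4 = 69984.

69984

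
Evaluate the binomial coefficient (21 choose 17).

5985

C(21,17) = C(21,4) by symmetry.
C(21,4) = (21·20·19·18) / 4! = 143640 / 24 = 5985.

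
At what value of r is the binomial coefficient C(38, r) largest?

19

C(38,r) is maximized at r = 38/2 = 19.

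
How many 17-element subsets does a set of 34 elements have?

2333606220

C(34,17) = (34·33·32·31·30·29·28·27·26·25·24·23·22·21·20·19·18) / 17! = 830034394580628357120000 / 355687428096000 = 2333606220.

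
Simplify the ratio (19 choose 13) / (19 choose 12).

C(n,k+1)/C(n,k) = (n−k)/(k+1) = (19−12)/(12+1) = 7/13.

7/13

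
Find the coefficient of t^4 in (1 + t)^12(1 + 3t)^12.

158994

Coefficient of t^4 = Σ_{j} C(12,j)·1^j·C(12,4-j)·3^(4-j) for j from 0 to 4.
= 40095 + 71280 + 39204 + 7920 + 495 = 158994.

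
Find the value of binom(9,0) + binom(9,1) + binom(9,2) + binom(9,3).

1 + 9 + 36 + 84 = 130.

130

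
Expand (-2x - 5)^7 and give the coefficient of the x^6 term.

The general term is C(7,j)·(-2x)^j·(-5)^(7-j); the x^6 term has j = 6.
C(7,6) = 7.
Coefficient = C(7,6) · (-2)^6 · (-5)^1 = 7 · 64 · (-5) = -2240.

-2240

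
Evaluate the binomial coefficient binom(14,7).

C(14,7) = (14·13·12·11·10·9·8) / 7! = 17297280 / 5040 = 3432.

3432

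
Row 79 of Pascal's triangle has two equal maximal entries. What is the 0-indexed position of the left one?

For odd n = 79, C(79,i) peaks at i = (n−1)/2 and (n+1)/2; the lesser is 39.

39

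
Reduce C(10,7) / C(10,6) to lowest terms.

C(n,k+1)/C(n,k) = (n−k)/(k+1) = (10−6)/(6+1) = 4/7.

4/7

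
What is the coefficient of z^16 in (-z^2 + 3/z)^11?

General term: C(11,j)·(-z^2)^j·(3/z)^(11-j), with z-exponent 2j − 1(11−j) = 3j − 11.
Set 3j − 11 = 16: j = 9.
C(11,9) = 55; (-1)^9 = -1; 3^2 = 9.
Coefficient = 55 · (-1) · 9 = -495.

-495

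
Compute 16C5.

C(16,5) = (16·15·14·13·12) / 5! = 524160 / 120 = 4368.

4368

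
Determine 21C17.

5985

C(21,17) = C(21,4) by symmetry.
C(21,4) = (21·20·19·18) / 4! = 143640 / 24 = 5985.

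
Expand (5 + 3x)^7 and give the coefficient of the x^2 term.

The general term is C(7,j)·(5)^j·(3x)^(7-j); the x^2 term has j = 5.
C(7,5) = 21.
Coefficient = C(7,5) · 5^5 · 3^2 = 21 · 3125 · 9 = 590625.

590625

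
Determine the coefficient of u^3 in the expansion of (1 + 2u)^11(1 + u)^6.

Coefficient of u^3 = Σ_{j} C(11,j)·2^j·C(6,3-j)·1^(3-j) for j from 0 to 3.
= 20 + 330 + 1320 + 1320 = 2990.

2990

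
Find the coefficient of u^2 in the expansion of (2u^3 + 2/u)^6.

General term: C(6,j)·(2u^3)^j·(2/u)^(6-j), with u-exponent 3j − 1(6−j) = 4j − 6.
Set 4j − 6 = 2: j = 2.
C(6,2) = 15; 2^2 = 4; 2^4 = 16.
Coefficient = 15 · 4 · 16 = 960.

960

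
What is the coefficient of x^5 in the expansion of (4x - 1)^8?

-57344

The general term is C(8,j)·(4x)^j·(-1)^(8-j); the x^5 term has j = 5.
C(8,5) = 56.
Coefficient = C(8,5) · 4^5 · (-1)^3 = 56 · 1024 · (-1) = -57344.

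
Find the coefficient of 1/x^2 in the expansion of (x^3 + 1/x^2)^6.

15

General term: C(6,j)·(x^3)^j·(1/x^2)^(6-j), with x-exponent 3j − 2(6−j) = 5j − 12.
Set 5j − 12 = -2: j = 2.
C(6,2) = 15; 1^2 = 1; 1^4 = 1.
Coefficient = 15 · 1 · 1 = 15.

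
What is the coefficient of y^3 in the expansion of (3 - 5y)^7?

The general term is C(7,j)·(3)^j·(-5y)^(7-j); the y^3 term has j = 4.
C(7,4) = 35.
Coefficient = C(7,4) · 3^4 · (-5)^3 = 35 · 81 · (-125) = -354375.

-354375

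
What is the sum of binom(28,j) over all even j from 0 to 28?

Even-j terms of row 28 sum to 2^27 = 134217728.

134217728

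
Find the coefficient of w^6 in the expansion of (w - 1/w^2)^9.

General term: C(9,j)·(w)^j·(-1/w^2)^(9-j), with w-exponent 1j − 2(9−j) = 3j − 18.
Set 3j − 18 = 6: j = 8.
C(9,8) = 9; 1^8 = 1; (-1)^1 = -1.
Coefficient = 9 · 1 · (-1) = -9.

-9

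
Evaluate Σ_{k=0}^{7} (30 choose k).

2804012

1 + 30 + 435 + 4060 + 27405 + 142506 + 593775 + 2035800 = 2804012.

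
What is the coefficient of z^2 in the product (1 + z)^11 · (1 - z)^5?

10

Coefficient of z^2 = Σ_{j} C(11,j)·1^j·C(5,2-j)·(-1)^(2-j) for j from 0 to 2.
= 10 + (-55) + 55 = 10.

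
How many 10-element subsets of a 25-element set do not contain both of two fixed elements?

2778446

All 10-subsets: C(25,10) = 3268760. Those containing both fixed elements: C(23,8) = 490314.
3268760 − 490314 = 2778446.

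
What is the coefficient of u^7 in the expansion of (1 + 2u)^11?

The general term is C(11,j)·(1)^j·(2u)^(11-j); the u^7 term has j = 4.
C(11,4) = 330.
Coefficient = C(11,4) · 2^7 = 330 · 128 = 42240.

42240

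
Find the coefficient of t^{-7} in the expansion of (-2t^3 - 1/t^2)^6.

12

General term: C(6,j)·(-2t^3)^j·(-1/t^2)^(6-j), with t-exponent 3j − 2(6−j) = 5j − 12.
Set 5j − 12 = -7: j = 1.
C(6,1) = 6; (-2)^1 = -2; (-1)^5 = -1.
Coefficient = 6 · (-2) · (-1) = 12.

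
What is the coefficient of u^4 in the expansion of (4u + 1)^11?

The general term is C(11,j)·(4u)^j·(1)^(11-j); the u^4 term has j = 4.
C(11,4) = 330.
Coefficient = C(11,4) · 4^4 = 330 · 256 = 84480.

84480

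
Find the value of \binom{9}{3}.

C(9,3) = (9·8·7) / 3! = 504 / 6 = 84.

84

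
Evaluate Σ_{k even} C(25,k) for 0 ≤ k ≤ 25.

16777216

Half of (1+1)^25 + (1−1)^25 gives the even-index sum: 2^24 = 16777216.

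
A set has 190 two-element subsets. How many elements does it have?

20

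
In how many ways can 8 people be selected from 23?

This is C(23,8) = 490314.

490314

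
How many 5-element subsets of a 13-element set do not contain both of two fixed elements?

1122

All 5-subsets: C(13,5) = 1287. Those containing both fixed elements: C(11,3) = 165.
1287 − 165 = 1122.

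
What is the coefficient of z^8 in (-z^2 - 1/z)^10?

General term: C(10,j)·(-z^2)^j·(-1/z)^(10-j), with z-exponent 2j − 1(10−j) = 3j − 10.
Set 3j − 10 = 8: j = 6.
C(10,6) = 210; (-1)^6 = 1; (-1)^4 = 1.
Coefficient = 210 · 1 · 1 = 210.

210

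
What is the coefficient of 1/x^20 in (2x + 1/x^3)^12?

General term: C(12,j)·(2x)^j·(1/x^3)^(12-j), with x-exponent 1j − 3(12−j) = 4j − 36.
Set 4j − 36 = -20: j = 4.
C(12,4) = 495; 2^4 = 16; 1^8 = 1.
Coefficient = 495 · 16 · 1 = 7920.

7920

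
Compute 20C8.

125970

C(20,8) = (20·19·18·17·16·15·14·13) / 8! = 5079110400 / 40320 = 125970.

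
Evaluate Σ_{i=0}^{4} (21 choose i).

7547

1 + 21 + 210 + 1330 + 5985 = 7547.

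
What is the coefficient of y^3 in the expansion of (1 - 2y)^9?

-672

The general term is C(9,j)·(1)^j·(-2y)^(9-j); the y^3 term has j = 6.
C(9,6) = 84.
Coefficient = C(9,6) · (-2)^3 = 84 · (-8) = -672.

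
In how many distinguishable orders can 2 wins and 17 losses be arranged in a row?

Choose positions for the wins: C(19,2) = 171.

171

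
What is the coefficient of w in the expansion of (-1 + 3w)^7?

21

The general term is C(7,j)·(-1)^j·(3w)^(7-j); the w^1 term has j = 6.
C(7,6) = 7.
Coefficient = C(7,6) · 3^1 = 7 · 3 = 21.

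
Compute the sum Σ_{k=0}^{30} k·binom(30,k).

Since k·C(30,k) = 30·C(29,k−1), the sum is 30·2^29 = 30·536870912 = 16106127360.

16106127360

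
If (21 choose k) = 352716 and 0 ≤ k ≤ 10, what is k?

10

C(21,k) increases on 0 ≤ k ≤ 10. C(21,9) = 293930 and C(21,10) = 352716, so k = 10.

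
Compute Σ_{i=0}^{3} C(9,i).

1 + 9 + 36 + 84 = 130.

130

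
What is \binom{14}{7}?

C(14,7) = (14·13·12·11·10·9·8) / 7! = 17297280 / 5040 = 3432.

3432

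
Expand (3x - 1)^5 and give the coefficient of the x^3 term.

270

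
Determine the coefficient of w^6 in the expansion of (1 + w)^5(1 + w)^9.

(1 + w)^5(1 + w)^9 = (1 + w)^14, so the coefficient of w^6 is C(14,6)·1^6 = 3003·1 = 3003.

3003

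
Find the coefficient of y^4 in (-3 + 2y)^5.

-240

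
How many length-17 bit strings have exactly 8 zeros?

Choose the 8 positions: C(17,8) = 24310.

24310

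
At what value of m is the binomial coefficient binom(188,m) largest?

94

C(188,m) is maximized at m = 188/2 = 94.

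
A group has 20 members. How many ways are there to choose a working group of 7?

77520

This is C(20,7) = 77520.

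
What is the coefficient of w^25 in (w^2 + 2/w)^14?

General term: C(14,j)·(w^2)^j·(2/w)^(14-j), with w-exponent 2j − 1(14−j) = 3j − 14.
Set 3j − 14 = 25: j = 13.
C(14,13) = 14; 1^13 = 1; 2^1 = 2.
Coefficient = 14 · 1 · 2 = 28.

28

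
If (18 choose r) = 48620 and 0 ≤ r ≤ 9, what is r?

C(18,r) increases on 0 ≤ r ≤ 9. C(18,8) = 43758 and C(18,9) = 48620, so r = 9.

9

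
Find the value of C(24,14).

C(24,14) = C(24,10) by symmetry.
C(24,10) = (24·23·22·21·20·19·18·17·16·15) / 10! = 7117005772800 / 3628800 = 1961256.

1961256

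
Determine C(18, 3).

816

C(18,3) = (18·17·16) / 3! = 4896 / 6 = 816.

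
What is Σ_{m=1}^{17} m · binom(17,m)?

Since m·C(17,m) = 17·C(16,m−1), the sum is 17·2^16 = 17·65536 = 1114112.

1114112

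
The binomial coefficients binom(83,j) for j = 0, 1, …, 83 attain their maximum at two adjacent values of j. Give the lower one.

41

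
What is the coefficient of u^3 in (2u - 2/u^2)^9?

18432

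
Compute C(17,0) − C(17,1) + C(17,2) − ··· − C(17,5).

The partial alternating sum Σ_{k=0}^{5} (−1)^k C(17,k) = (−1)^5 C(16,5) = -4368.

-4368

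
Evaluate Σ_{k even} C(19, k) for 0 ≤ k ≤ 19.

Half of (1+1)^19 + (1−1)^19 gives the even-index sum: 2^18 = 262144.

262144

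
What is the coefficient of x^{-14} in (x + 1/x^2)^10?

45

General term: C(10,j)·(x)^j·(1/x^2)^(10-j), with x-exponent 1j − 2(10−j) = 3j − 20.
Set 3j − 20 = -14: j = 2.
C(10,2) = 45; 1^2 = 1; 1^8 = 1.
Coefficient = 45 · 1 · 1 = 45.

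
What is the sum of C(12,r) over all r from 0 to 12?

4096

Setting x = 1 in (1+x)^12 gives Σ C(12,r) = 2^12 = 4096.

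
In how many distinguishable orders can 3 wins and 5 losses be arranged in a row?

56

Choose positions for the wins: C(8,3) = 56.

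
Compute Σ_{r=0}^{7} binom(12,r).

3302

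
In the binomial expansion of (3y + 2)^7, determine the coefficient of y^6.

The general term is C(7,j)·(3y)^j·(2)^(7-j); the y^6 term has j = 6.
C(7,6) = 7.
Coefficient = C(7,6) · 3^6 · 2^1 = 7 · 729 · 2 = 10206.

10206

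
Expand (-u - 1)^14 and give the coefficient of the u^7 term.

3432

The general term is C(14,j)·(-u)^j·(-1)^(14-j); the u^7 term has j = 7.
C(14,7) = 3432.
Coefficient = C(14,7) · (-1)^7 · (-1)^7 = 3432 · (-1) · (-1) = 3432.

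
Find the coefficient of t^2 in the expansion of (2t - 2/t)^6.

General term: C(6,j)·(2t)^j·(-2/t)^(6-j), with t-exponent 1j − 1(6−j) = 2j − 6.
Set 2j − 6 = 2: j = 4.
C(6,4) = 15; 2^4 = 16; (-2)^2 = 4.
Coefficient = 15 · 16 · 4 = 960.

960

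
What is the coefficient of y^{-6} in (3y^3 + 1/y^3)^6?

135

General term: C(6,j)·(3y^3)^j·(1/y^3)^(6-j), with y-exponent 3j − 3(6−j) = 6j − 18.
Set 6j − 18 = -6: j = 2.
C(6,2) = 15; 3^2 = 9; 1^4 = 1.
Coefficient = 15 · 9 · 1 = 135.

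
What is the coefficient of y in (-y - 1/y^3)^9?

General term: C(9,j)·(-y)^j·(-1/y^3)^(9-j), with y-exponent 1j − 3(9−j) = 4j − 27.
Set 4j − 27 = 1: j = 7.
C(9,7) = 36; (-1)^7 = -1; (-1)^2 = 1.
Coefficient = 36 · (-1) · 1 = -36.

-36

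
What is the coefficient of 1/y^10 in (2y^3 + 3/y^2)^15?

General term: C(15,j)·(2y^3)^j·(3/y^2)^(15-j), with y-exponent 3j − 2(15−j) = 5j − 30.
Set 5j − 30 = -10: j = 4.
C(15,4) = 1365; 2^4 = 16; 3^11 = 177147.
Coefficient = 1365 · 16 · 177147 = 3868890480.

3868890480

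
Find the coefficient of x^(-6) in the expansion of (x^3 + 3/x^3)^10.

153090

General term: C(10,j)·(x^3)^j·(3/x^3)^(10-j), with x-exponent 3j − 3(10−j) = 6j − 30.
Set 6j − 30 = -6: j = 4.
C(10,4) = 210; 1^4 = 1; 3^6 = 729.
Coefficient = 210 · 1 · 729 = 153090.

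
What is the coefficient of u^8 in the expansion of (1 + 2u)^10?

The general term is C(10,j)·(1)^j·(2u)^(10-j); the u^8 term has j = 2.
C(10,2) = 45.
Coefficient = C(10,2) · 2^8 = 45 · 256 = 11520.

11520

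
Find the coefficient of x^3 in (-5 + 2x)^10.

-75000000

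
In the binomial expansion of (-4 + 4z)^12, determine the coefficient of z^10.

1107296256

The general term is C(12,j)·(-4)^j·(4z)^(12-j); the z^10 term has j = 2.
C(12,2) = 66.
Coefficient = C(12,2) · (-4)^2 · 4^10 = 66 · 16 · 1048576 = 1107296256.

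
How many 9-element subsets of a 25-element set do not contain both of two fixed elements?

1797818

All 9-subsets: C(25,9) = 2042975. Those containing both fixed elements: C(23,7) = 245157.
2042975 − 245157 = 1797818.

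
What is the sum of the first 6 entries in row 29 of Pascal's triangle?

1 + 29 + 406 + 3654 + 23751 + 118755 = 146596.

146596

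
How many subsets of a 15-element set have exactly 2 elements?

105

Choose the 2 positions: C(15,2) = 105.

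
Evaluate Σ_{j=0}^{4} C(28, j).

24158

1 + 28 + 378 + 3276 + 20475 = 24158.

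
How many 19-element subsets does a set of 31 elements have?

141120525

C(31,19) = C(31,12) by symmetry.
C(31,12) = (31·30·29·28·27·26·25·24·23·22·21·20) / 12! = 67596957267840000 / 479001600 = 141120525.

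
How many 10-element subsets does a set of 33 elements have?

C(33,10) = (33·32·31·30·29·28·27·26·25·24) / 10! = 335885501952000 / 3628800 = 92561040.

92561040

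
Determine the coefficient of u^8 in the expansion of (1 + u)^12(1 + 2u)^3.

22671

Coefficient of u^8 = Σ_{j} C(12,j)·1^j·C(3,8-j)·2^(8-j) for j from 5 to 8.
= 6336 + 11088 + 4752 + 495 = 22671.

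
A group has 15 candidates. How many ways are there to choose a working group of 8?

This is C(15,8) = 6435.

6435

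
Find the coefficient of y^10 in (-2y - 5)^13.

The general term is C(13,j)·(-2y)^j·(-5)^(13-j); the y^10 term has j = 10.
C(13,10) = 286.
Coefficient = C(13,10) · (-2)^10 · (-5)^3 = 286 · 1024 · (-125) = -36608000.

-36608000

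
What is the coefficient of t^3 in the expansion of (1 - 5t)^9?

-10500

The general term is C(9,j)·(1)^j·(-5t)^(9-j); the t^3 term has j = 6.
C(9,6) = 84.
Coefficient = C(9,6) · (-5)^3 = 84 · (-125) = -10500.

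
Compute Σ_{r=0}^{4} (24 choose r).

12951

1 + 24 + 276 + 2024 + 10626 = 12951.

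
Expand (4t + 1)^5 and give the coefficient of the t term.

20

The general term is C(5,j)·(4t)^j·(1)^(5-j); the t^1 term has j = 1.
C(5,1) = 5.
Coefficient = C(5,1) · 4^1 = 5 · 4 = 20.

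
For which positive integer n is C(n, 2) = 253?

23

n(n−1)/2 = 253 ⇒ n(n−1) = 506. Since 23·22 = 506, n = 23.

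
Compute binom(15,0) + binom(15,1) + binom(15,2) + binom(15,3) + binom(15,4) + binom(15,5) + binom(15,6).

9949

1 + 15 + 105 + 455 + 1365 + 3003 + 5005 = 9949.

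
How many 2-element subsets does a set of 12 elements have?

66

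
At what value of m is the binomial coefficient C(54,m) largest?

27

C(54,m) is maximized at m = 54/2 = 27.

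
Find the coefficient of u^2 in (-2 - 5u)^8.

44800

The general term is C(8,j)·(-2)^j·(-5u)^(8-j); the u^2 term has j = 6.
C(8,6) = 28.
Coefficient = C(8,6) · (-2)^6 · (-5)^2 = 28 · 64 · 25 = 44800.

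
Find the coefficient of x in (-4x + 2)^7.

-1792

The general term is C(7,j)·(-4x)^j·(2)^(7-j); the x^1 term has j = 1.
C(7,1) = 7.
Coefficient = C(7,1) · (-4)^1 · 2^6 = 7 · (-4) · 64 = -1792.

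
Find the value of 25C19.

C(25,19) = C(25,6) by symmetry.
C(25,6) = (25·24·23·22·21·20) / 6! = 127512000 / 720 = 177100.

177100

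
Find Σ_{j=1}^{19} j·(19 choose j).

4980736

Differentiating (1+x)^19 and setting x=1: Σ j·C(19,j) = 19·2^18 = 4980736.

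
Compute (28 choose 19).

6906900

C(28,19) = C(28,9) by symmetry.
C(28,9) = (28·27·26·25·24·23·22·21·20) / 9! = 2506375872000 / 362880 = 6906900.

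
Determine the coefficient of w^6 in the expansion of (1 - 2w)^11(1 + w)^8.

-588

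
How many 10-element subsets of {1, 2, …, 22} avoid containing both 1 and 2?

520676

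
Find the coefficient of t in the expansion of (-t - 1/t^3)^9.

-36

General term: C(9,j)·(-t)^j·(-1/t^3)^(9-j), with t-exponent 1j − 3(9−j) = 4j − 27.
Set 4j − 27 = 1: j = 7.
C(9,7) = 36; (-1)^7 = -1; (-1)^2 = 1.
Coefficient = 36 · (-1) · 1 = -36.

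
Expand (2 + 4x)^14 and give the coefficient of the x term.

458752

The general term is C(14,j)·(2)^j·(4x)^(14-j); the x^1 term has j = 13.
C(14,13) = 14.
Coefficient = C(14,13) · 2^13 · 4^1 = 14 · 8192 · 4 = 458752.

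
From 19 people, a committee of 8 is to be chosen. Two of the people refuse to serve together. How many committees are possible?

63206

All 8-subsets: C(19,8) = 75582. Those containing both fixed elements: C(17,6) = 12376.
75582 − 12376 = 63206.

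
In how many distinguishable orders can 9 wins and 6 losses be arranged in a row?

5005

Choose positions for the wins: C(15,9) = 5005.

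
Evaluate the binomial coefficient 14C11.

C(14,11) = C(14,3) by symmetry.
C(14,3) = (14·13·12) / 3! = 2184 / 6 = 364.

364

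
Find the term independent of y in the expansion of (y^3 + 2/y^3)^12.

59136

General term: C(12,j)·(y^3)^j·(2/y^3)^(12-j), with y-exponent 3j − 3(12−j) = 6j − 36.
Set 6j − 36 = 0: j = 6.
C(12,6) = 924; 1^6 = 1; 2^6 = 64.
Coefficient = 924 · 1 · 64 = 59136.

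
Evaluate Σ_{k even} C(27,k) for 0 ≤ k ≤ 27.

Half of (1+1)^27 + (1−1)^27 gives the even-index sum: 2^26 = 67108864.

67108864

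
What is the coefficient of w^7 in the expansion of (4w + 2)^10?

15728640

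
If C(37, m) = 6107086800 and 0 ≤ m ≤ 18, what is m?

14

C(37,m) increases on 0 ≤ m ≤ 18. C(37,13) = 3562467300 and C(37,14) = 6107086800, so m = 14.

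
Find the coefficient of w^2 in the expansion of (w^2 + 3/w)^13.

8444007

General term: C(13,j)·(w^2)^j·(3/w)^(13-j), with w-exponent 2j − 1(13−j) = 3j − 13.
Set 3j − 13 = 2: j = 5.
C(13,5) = 1287; 1^5 = 1; 3^8 = 6561.
Coefficient = 1287 · 1 · 6561 = 8444007.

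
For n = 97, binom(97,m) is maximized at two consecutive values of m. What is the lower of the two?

48

For odd n = 97, C(97,m) peaks at m = (n−1)/2 and (n+1)/2; the lower is 48.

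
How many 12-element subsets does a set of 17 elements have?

6188

C(17,12) = C(17,5) by symmetry.
C(17,5) = (17·16·15·14·13) / 5! = 742560 / 120 = 6188.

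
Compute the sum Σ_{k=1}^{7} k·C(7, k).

Since k·C(7,k) = 7·C(6,k−1), the sum is 7·2^6 = 7·64 = 448.

448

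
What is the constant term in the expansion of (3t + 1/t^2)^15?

177324147

General term: C(15,j)·(3t)^j·(1/t^2)^(15-j), with t-exponent 1j − 2(15−j) = 3j − 30.
Set 3j − 30 = 0: j = 10.
C(15,10) = 3003; 3^10 = 59049; 1^5 = 1.
Coefficient = 3003 · 59049 · 1 = 177324147.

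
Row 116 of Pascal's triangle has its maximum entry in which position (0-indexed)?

58

C(116,k) is maximized at k = 116/2 = 58.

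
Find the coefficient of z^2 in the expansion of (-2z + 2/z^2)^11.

General term: C(11,j)·(-2z)^j·(2/z^2)^(11-j), with z-exponent 1j − 2(11−j) = 3j − 22.
Set 3j − 22 = 2: j = 8.
C(11,8) = 165; (-2)^8 = 256; 2^3 = 8.
Coefficient = 165 · 256 · 8 = 337920.

337920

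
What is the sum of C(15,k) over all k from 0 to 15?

32768

Setting x = 1 in (1+x)^15 gives Σ C(15,k) = 2^15 = 32768.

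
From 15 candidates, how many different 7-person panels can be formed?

This is C(15,7) = 6435.

6435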